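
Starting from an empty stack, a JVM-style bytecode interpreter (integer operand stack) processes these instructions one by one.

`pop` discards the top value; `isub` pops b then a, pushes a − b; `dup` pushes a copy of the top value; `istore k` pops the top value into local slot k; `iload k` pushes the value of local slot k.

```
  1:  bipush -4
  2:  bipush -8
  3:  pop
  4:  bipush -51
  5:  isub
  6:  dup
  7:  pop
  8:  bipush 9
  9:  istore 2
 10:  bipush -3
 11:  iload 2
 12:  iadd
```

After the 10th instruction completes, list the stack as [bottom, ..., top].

[47, -3]

bipush -4  → -4
bipush -8  → -4 -8
pop        → -4
bipush -51 → -4 -51
isub       → 47
dup        → 47 47
pop        → 47
bipush 9   → 47 9
istore 2   → 47
bipush -3  → 47 -3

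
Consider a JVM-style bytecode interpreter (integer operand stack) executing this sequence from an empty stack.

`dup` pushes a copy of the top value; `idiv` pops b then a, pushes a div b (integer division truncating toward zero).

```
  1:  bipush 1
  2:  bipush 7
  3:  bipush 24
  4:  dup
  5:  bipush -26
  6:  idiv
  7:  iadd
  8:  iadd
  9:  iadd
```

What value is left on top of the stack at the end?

bipush 1    [1]
bipush 7    [1, 7]
bipush 24   [1, 7, 24]
dup         [1, 7, 24, 24]
bipush -26  [1, 7, 24, 24, -26]
idiv        [1, 7, 24, 0]
iadd        [1, 7, 24]
iadd        [1, 31]
iadd        [32]

32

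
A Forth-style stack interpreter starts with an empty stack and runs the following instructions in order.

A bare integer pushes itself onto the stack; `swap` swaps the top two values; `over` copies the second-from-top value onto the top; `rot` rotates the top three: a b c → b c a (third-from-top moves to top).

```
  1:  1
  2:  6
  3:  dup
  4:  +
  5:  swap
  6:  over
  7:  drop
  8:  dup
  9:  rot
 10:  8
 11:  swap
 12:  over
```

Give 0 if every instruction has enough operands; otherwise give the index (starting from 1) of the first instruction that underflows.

0

1    -> [1]
6    -> [1, 6]
dup  -> [1, 6, 6]
+    -> [1, 12]
swap -> [12, 1]
over -> [12, 1, 12]
drop -> [12, 1]
dup  -> [12, 1, 1]
rot  -> [1, 1, 12]
8    -> [1, 1, 12, 8]
swap -> [1, 1, 8, 12]
over -> [1, 1, 8, 12, 8]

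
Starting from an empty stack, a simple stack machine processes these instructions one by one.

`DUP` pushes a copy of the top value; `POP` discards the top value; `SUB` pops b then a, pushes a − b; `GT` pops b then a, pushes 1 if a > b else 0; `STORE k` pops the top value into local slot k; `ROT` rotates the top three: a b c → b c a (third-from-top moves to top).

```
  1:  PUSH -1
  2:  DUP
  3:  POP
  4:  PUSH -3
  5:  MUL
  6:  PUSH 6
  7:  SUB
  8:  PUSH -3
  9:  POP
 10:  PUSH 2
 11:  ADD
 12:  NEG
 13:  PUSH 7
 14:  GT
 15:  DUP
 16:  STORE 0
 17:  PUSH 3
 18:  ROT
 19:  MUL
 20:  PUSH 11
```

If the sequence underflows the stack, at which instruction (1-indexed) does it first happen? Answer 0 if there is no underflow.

18

PUSH -1 → -1
DUP     → -1 -1
POP     → -1
PUSH -3 → -1 -3
MUL     → 3
PUSH 6  → 3 6
SUB     → -3
PUSH -3 → -3 -3
POP     → -3
PUSH 2  → -3 2
ADD     → -1
NEG     → 1
PUSH 7  → 1 7
GT      → 0
DUP     → 0 0
STORE 0 → 0
PUSH 3  → 0 3
ROT  — needs 3 operands, stack has 2 → underflow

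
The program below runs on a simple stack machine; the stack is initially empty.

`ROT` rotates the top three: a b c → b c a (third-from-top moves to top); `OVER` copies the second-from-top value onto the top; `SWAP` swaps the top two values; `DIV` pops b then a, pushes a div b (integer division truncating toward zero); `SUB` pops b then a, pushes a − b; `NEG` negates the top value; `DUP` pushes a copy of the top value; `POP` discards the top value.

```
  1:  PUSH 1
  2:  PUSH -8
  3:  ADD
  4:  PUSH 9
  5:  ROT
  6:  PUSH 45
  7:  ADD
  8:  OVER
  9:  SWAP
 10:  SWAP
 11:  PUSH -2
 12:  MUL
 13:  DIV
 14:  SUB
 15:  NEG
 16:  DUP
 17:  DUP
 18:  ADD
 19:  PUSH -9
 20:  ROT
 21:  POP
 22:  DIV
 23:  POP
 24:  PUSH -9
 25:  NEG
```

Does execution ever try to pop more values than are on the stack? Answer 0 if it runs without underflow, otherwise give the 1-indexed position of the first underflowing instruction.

5

PUSH 1   1
PUSH -8  1 -8
ADD      -7
PUSH 9   -7 9
ROT  — needs 3 operands, stack has 2 → underflow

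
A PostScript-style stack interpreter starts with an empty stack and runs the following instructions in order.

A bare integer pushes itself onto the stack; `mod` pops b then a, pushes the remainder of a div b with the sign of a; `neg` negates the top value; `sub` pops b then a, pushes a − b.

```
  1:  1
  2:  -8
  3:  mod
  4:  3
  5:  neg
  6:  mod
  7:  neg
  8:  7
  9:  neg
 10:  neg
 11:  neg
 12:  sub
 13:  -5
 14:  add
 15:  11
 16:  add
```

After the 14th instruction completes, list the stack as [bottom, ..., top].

1   -> [1]
-8  -> [1, -8]
mod -> [1]
3   -> [1, 3]
neg -> [1, -3]
mod -> [1]
neg -> [-1]
7   -> [-1, 7]
neg -> [-1, -7]
neg -> [-1, 7]
neg -> [-1, -7]
sub -> [6]
-5  -> [6, -5]
add -> [1]

[1]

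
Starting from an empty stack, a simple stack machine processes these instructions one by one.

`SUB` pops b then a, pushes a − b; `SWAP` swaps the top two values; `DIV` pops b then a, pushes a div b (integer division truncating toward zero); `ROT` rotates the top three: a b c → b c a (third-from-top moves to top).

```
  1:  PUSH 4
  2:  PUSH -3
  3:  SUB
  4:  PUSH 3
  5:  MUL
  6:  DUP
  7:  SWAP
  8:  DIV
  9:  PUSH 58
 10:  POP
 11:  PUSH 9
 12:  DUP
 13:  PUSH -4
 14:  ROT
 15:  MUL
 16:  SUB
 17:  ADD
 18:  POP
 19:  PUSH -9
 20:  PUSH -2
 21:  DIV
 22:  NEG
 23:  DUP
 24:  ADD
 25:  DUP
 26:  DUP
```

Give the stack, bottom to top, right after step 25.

[-8, -8]

PUSH 4   4
PUSH -3  4 -3
SUB      7
PUSH 3   7 3
MUL      21
DUP      21 21
SWAP     21 21
DIV      1
PUSH 58  1 58
POP      1
PUSH 9   1 9
DUP      1 9 9
PUSH -4  1 9 9 -4
ROT      1 9 -4 9
MUL      1 9 -36
SUB      1 45
ADD      46
POP      (empty)
PUSH -9  -9
PUSH -2  -9 -2
DIV      4
NEG      -4
DUP      -4 -4
ADD      -8
DUP      -8 -8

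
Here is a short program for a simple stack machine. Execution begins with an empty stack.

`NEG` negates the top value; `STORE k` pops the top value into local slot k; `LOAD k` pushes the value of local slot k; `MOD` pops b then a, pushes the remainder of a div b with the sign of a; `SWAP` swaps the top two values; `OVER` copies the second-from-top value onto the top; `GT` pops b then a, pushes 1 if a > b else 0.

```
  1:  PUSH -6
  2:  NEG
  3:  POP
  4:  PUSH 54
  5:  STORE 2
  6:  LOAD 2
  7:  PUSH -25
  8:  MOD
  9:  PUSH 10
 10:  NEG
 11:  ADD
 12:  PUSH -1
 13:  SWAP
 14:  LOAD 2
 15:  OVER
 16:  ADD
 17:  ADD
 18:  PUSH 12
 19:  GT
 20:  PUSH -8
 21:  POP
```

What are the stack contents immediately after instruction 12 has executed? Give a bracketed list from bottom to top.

[-6, -1]

PUSH -6   [-6]
NEG       [6]
POP       []
PUSH 54   [54]
STORE 2   []
LOAD 2    [54]
PUSH -25  [54, -25]
MOD       [4]
PUSH 10   [4, 10]
NEG       [4, -10]
ADD       [-6]
PUSH -1   [-6, -1]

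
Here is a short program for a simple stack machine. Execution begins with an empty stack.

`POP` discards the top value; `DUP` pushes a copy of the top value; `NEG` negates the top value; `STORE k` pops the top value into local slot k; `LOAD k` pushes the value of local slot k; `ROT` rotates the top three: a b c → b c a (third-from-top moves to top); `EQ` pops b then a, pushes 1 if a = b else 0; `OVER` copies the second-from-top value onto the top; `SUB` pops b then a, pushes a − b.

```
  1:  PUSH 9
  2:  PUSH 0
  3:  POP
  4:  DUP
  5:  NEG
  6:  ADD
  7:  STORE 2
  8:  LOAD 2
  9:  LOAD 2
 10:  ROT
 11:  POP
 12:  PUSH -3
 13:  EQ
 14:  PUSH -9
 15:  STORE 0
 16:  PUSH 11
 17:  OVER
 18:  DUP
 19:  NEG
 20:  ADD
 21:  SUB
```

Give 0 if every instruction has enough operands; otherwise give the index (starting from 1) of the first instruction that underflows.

PUSH 9  → 9
PUSH 0  → 9 0
POP     → 9
DUP     → 9 9
NEG     → 9 -9
ADD     → 0
STORE 2 → (empty)
LOAD 2  → 0
LOAD 2  → 0 0
ROT  — needs 3 operands, stack has 2 → underflow

10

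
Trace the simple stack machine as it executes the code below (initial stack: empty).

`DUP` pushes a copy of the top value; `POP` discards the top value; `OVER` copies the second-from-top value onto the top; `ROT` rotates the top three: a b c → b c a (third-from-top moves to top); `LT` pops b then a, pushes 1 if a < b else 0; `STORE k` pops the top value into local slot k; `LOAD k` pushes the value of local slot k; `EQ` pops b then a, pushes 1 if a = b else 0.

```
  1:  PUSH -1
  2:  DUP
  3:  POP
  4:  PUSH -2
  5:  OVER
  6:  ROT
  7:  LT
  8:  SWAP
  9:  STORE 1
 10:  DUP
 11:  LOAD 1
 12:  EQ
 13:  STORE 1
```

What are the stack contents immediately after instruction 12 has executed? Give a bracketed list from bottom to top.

[0, 0]

PUSH -1 -> [-1]
DUP     -> [-1, -1]
POP     -> [-1]
PUSH -2 -> [-1, -2]
OVER    -> [-1, -2, -1]
ROT     -> [-2, -1, -1]
LT      -> [-2, 0]
SWAP    -> [0, -2]
STORE 1 -> [0]
DUP     -> [0, 0]
LOAD 1  -> [0, 0, -2]
EQ      -> [0, 0]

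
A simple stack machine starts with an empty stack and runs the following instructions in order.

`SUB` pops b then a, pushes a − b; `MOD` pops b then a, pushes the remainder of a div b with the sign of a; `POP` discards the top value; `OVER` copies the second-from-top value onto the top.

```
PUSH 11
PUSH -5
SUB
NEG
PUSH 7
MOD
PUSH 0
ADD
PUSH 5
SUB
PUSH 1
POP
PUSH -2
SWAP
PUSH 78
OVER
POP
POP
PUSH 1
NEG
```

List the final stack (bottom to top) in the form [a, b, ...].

PUSH 11 -> 11
PUSH -5 -> 11 -5
SUB     -> 16
NEG     -> -16
PUSH 7  -> -16 7
MOD     -> -2
PUSH 0  -> -2 0
ADD     -> -2
PUSH 5  -> -2 5
SUB     -> -7
PUSH 1  -> -7 1
POP     -> -7
PUSH -2 -> -7 -2
SWAP    -> -2 -7
PUSH 78 -> -2 -7 78
OVER    -> -2 -7 78 -7
POP     -> -2 -7 78
POP     -> -2 -7
PUSH 1  -> -2 -7 1
NEG     -> -2 -7 -1

[-2, -7, -1]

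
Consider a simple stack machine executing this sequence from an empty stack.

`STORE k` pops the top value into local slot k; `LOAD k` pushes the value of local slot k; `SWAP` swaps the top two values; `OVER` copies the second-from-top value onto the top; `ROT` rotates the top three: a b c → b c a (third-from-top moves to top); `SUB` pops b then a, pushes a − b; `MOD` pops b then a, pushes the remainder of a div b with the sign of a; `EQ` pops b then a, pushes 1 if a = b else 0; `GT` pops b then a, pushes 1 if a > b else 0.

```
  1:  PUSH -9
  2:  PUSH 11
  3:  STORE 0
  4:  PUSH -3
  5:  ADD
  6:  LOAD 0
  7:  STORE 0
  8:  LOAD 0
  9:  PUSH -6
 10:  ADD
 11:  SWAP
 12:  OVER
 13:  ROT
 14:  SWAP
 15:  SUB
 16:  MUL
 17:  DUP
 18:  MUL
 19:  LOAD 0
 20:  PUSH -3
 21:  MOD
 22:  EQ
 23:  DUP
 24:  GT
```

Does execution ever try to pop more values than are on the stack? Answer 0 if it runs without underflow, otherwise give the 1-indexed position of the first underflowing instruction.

PUSH -9 -> -9
PUSH 11 -> -9 11
STORE 0 -> -9
PUSH -3 -> -9 -3
ADD     -> -12
LOAD 0  -> -12 11
STORE 0 -> -12
LOAD 0  -> -12 11
PUSH -6 -> -12 11 -6
ADD     -> -12 5
SWAP    -> 5 -12
OVER    -> 5 -12 5
ROT     -> -12 5 5
SWAP    -> -12 5 5
SUB     -> -12 0
MUL     -> 0
DUP     -> 0 0
MUL     -> 0
LOAD 0  -> 0 11
PUSH -3 -> 0 11 -3
MOD     -> 0 2
EQ      -> 0
DUP     -> 0 0
GT      -> 0

0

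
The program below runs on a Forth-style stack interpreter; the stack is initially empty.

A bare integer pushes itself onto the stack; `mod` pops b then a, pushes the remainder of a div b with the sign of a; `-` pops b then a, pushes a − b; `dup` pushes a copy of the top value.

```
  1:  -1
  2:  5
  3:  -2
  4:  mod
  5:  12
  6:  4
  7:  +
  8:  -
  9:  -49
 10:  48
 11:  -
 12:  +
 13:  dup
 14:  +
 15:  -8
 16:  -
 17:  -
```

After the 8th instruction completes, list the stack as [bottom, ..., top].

[-1, -15]

-1  : [-1]
5   : [-1, 5]
-2  : [-1, 5, -2]
mod : [-1, 1]
12  : [-1, 1, 12]
4   : [-1, 1, 12, 4]
+   : [-1, 1, 16]
-   : [-1, -15]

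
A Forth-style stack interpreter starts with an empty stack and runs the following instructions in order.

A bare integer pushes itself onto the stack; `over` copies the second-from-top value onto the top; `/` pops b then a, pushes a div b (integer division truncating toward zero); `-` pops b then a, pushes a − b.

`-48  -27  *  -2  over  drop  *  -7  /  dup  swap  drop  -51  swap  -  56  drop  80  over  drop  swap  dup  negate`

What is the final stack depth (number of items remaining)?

3

-48     [-48]
-27     [-48, -27]
*       [1296]
-2      [1296, -2]
over    [1296, -2, 1296]
drop    [1296, -2]
*       [-2592]
-7      [-2592, -7]
/       [370]
dup     [370, 370]
swap    [370, 370]
drop    [370]
-51     [370, -51]
swap    [-51, 370]
-       [-421]
56      [-421, 56]
drop    [-421]
80      [-421, 80]
over    [-421, 80, -421]
drop    [-421, 80]
swap    [80, -421]
dup     [80, -421, -421]
negate  [80, -421, 421]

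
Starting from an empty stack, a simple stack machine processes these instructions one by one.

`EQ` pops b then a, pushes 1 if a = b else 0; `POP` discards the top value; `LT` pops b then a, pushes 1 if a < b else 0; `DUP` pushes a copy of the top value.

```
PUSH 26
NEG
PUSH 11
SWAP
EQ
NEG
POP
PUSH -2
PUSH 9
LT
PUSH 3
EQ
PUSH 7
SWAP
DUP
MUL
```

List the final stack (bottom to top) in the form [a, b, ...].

[7, 0]

PUSH 26  [26]
NEG      [-26]
PUSH 11  [-26, 11]
SWAP     [11, -26]
EQ       [0]
NEG      [0]
POP      []
PUSH -2  [-2]
PUSH 9   [-2, 9]
LT       [1]
PUSH 3   [1, 3]
EQ       [0]
PUSH 7   [0, 7]
SWAP     [7, 0]
DUP      [7, 0, 0]
MUL      [7, 0]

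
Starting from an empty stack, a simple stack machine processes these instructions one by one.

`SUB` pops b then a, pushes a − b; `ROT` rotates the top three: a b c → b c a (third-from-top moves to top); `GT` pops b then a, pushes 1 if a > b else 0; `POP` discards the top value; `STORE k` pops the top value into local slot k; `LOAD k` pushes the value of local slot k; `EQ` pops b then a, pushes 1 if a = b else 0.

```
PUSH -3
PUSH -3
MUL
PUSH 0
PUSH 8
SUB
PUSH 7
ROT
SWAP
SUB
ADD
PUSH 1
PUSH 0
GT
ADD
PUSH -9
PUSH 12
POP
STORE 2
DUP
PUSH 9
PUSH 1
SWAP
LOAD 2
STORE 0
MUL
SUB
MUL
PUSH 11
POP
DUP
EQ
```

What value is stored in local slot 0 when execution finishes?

-9

PUSH -3 → -3
PUSH -3 → -3 -3
MUL     → 9
PUSH 0  → 9 0
PUSH 8  → 9 0 8
SUB     → 9 -8
PUSH 7  → 9 -8 7
ROT     → -8 7 9
SWAP    → -8 9 7
SUB     → -8 2
ADD     → -6
PUSH 1  → -6 1
PUSH 0  → -6 1 0
GT      → -6 1
ADD     → -5
PUSH -9 → -5 -9
PUSH 12 → -5 -9 12
POP     → -5 -9
STORE 2 → -5
DUP     → -5 -5
PUSH 9  → -5 -5 9
PUSH 1  → -5 -5 9 1
SWAP    → -5 -5 1 9
LOAD 2  → -5 -5 1 9 -9
STORE 0 → -5 -5 1 9
MUL     → -5 -5 9
SUB     → -5 -14
MUL     → 70
PUSH 11 → 70 11
POP     → 70
DUP     → 70 70
EQ      → 1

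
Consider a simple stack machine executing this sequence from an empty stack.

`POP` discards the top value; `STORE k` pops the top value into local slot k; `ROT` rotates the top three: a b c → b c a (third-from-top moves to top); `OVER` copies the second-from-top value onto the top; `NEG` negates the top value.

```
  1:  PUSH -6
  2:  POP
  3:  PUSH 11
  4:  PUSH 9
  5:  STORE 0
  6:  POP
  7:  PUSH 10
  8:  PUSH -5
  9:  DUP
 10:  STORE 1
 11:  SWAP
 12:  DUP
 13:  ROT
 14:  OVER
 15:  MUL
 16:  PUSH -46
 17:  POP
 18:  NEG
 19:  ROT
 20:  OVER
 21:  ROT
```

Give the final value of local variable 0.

PUSH -6   [-6]
POP       []
PUSH 11   [11]
PUSH 9    [11, 9]
STORE 0   [11]
POP       []
PUSH 10   [10]
PUSH -5   [10, -5]
DUP       [10, -5, -5]
STORE 1   [10, -5]
SWAP      [-5, 10]
DUP       [-5, 10, 10]
ROT       [10, 10, -5]
OVER      [10, 10, -5, 10]
MUL       [10, 10, -50]
PUSH -46  [10, 10, -50, -46]
POP       [10, 10, -50]
NEG       [10, 10, 50]
ROT       [10, 50, 10]
OVER      [10, 50, 10, 50]
ROT       [10, 10, 50, 50]

9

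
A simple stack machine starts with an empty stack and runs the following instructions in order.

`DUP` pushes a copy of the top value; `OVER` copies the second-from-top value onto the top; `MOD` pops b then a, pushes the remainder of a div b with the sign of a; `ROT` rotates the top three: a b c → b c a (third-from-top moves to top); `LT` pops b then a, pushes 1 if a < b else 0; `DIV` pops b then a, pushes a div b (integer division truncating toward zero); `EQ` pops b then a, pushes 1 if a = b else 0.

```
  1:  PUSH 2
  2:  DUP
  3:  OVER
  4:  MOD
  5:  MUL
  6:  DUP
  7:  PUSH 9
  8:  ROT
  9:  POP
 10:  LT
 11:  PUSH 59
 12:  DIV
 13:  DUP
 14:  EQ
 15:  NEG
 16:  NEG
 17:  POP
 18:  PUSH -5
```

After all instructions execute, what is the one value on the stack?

PUSH 2  : 2
DUP     : 2 2
OVER    : 2 2 2
MOD     : 2 0
MUL     : 0
DUP     : 0 0
PUSH 9  : 0 0 9
ROT     : 0 9 0
POP     : 0 9
LT      : 1
PUSH 59 : 1 59
DIV     : 0
DUP     : 0 0
EQ      : 1
NEG     : -1
NEG     : 1
POP     : (empty)
PUSH -5 : -5

-5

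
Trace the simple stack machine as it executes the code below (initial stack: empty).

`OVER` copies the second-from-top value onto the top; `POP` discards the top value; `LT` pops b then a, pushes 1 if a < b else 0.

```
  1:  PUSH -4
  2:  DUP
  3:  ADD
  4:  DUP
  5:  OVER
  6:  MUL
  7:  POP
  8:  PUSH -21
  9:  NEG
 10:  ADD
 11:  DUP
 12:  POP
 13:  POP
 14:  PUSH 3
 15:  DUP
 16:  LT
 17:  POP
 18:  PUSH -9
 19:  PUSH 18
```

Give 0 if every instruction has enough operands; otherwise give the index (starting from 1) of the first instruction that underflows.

0

PUSH -4  -> [-4]
DUP      -> [-4, -4]
ADD      -> [-8]
DUP      -> [-8, -8]
OVER     -> [-8, -8, -8]
MUL      -> [-8, 64]
POP      -> [-8]
PUSH -21 -> [-8, -21]
NEG      -> [-8, 21]
ADD      -> [13]
DUP      -> [13, 13]
POP      -> [13]
POP      -> []
PUSH 3   -> [3]
DUP      -> [3, 3]
LT       -> [0]
POP      -> []
PUSH -9  -> [-9]
PUSH 18  -> [-9, 18]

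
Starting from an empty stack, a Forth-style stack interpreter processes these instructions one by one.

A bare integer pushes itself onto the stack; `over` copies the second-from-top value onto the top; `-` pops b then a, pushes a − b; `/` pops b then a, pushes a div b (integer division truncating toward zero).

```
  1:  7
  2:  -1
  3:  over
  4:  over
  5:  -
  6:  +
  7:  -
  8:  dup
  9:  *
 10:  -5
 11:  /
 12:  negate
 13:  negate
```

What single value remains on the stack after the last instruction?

7      -> [7]
-1     -> [7, -1]
over   -> [7, -1, 7]
over   -> [7, -1, 7, -1]
-      -> [7, -1, 8]
+      -> [7, 7]
-      -> [0]
dup    -> [0, 0]
*      -> [0]
-5     -> [0, -5]
/      -> [0]
negate -> [0]
negate -> [0]

0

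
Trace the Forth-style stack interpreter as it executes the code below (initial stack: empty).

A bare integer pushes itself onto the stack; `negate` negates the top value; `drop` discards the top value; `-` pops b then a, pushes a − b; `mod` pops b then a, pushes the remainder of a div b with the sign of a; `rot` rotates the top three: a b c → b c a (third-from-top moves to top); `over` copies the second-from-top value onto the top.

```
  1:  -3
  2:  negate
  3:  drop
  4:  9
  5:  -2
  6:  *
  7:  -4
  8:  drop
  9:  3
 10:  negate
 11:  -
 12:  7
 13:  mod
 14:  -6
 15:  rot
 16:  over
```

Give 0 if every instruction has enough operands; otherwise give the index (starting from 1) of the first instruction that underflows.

-3     → [-3]
negate → [3]
drop   → []
9      → [9]
-2     → [9, -2]
*      → [-18]
-4     → [-18, -4]
drop   → [-18]
3      → [-18, 3]
negate → [-18, -3]
-      → [-15]
7      → [-15, 7]
mod    → [-1]
-6     → [-1, -6]
rot  — needs 3 operands, stack has 2 → underflow

15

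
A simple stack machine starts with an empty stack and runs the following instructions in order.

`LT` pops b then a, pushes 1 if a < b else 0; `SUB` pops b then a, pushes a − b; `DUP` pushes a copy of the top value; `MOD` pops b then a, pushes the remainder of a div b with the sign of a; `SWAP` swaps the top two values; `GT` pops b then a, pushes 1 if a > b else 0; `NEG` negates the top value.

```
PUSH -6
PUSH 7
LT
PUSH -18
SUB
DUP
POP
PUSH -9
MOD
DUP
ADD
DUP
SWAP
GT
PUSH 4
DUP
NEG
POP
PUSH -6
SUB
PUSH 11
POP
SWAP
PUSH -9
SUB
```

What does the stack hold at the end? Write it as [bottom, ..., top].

[10, 9]

PUSH -6  → -6
PUSH 7   → -6 7
LT       → 1
PUSH -18 → 1 -18
SUB      → 19
DUP      → 19 19
POP      → 19
PUSH -9  → 19 -9
MOD      → 1
DUP      → 1 1
ADD      → 2
DUP      → 2 2
SWAP     → 2 2
GT       → 0
PUSH 4   → 0 4
DUP      → 0 4 4
NEG      → 0 4 -4
POP      → 0 4
PUSH -6  → 0 4 -6
SUB      → 0 10
PUSH 11  → 0 10 11
POP      → 0 10
SWAP     → 10 0
PUSH -9  → 10 0 -9
SUB      → 10 9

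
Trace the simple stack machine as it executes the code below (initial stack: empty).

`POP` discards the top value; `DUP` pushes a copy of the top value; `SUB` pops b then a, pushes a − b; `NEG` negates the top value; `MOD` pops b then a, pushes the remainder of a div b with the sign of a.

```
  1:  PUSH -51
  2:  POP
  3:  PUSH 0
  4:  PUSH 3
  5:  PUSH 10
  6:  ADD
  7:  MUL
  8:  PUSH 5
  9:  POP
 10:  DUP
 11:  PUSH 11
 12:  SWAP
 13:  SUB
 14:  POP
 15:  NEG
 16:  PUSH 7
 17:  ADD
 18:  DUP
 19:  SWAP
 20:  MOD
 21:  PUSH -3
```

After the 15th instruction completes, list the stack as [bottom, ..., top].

[0]

PUSH -51  [-51]
POP       []
PUSH 0    [0]
PUSH 3    [0, 3]
PUSH 10   [0, 3, 10]
ADD       [0, 13]
MUL       [0]
PUSH 5    [0, 5]
POP       [0]
DUP       [0, 0]
PUSH 11   [0, 0, 11]
SWAP      [0, 11, 0]
SUB       [0, 11]
POP       [0]
NEG       [0]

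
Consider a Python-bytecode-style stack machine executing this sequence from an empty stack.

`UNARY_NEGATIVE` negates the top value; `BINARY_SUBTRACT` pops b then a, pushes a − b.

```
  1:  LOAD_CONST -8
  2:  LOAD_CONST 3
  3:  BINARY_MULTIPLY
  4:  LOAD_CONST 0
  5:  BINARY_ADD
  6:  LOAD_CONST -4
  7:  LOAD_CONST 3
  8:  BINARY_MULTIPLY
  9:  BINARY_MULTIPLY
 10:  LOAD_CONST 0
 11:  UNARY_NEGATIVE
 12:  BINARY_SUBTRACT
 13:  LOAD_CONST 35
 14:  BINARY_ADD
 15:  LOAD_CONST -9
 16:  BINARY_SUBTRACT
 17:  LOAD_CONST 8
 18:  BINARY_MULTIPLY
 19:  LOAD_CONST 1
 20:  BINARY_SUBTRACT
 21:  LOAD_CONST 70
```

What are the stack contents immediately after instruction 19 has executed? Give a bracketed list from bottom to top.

LOAD_CONST -8    -8
LOAD_CONST 3     -8 3
BINARY_MULTIPLY  -24
LOAD_CONST 0     -24 0
BINARY_ADD       -24
LOAD_CONST -4    -24 -4
LOAD_CONST 3     -24 -4 3
BINARY_MULTIPLY  -24 -12
BINARY_MULTIPLY  288
LOAD_CONST 0     288 0
UNARY_NEGATIVE   288 0
BINARY_SUBTRACT  288
LOAD_CONST 35    288 35
BINARY_ADD       323
LOAD_CONST -9    323 -9
BINARY_SUBTRACT  332
LOAD_CONST 8     332 8
BINARY_MULTIPLY  2656
LOAD_CONST 1     2656 1

[2656, 1]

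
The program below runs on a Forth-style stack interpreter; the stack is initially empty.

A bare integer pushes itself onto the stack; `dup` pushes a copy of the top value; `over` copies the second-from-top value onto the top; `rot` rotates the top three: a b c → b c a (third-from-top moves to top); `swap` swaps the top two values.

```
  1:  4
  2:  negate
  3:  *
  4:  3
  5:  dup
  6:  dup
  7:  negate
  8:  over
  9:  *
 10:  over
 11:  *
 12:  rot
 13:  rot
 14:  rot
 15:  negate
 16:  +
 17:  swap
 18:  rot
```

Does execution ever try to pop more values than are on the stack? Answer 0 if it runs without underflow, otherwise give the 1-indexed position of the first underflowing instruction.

4      → [4]
negate → [-4]
*  — needs 2 operands, stack has 1 → underflow

3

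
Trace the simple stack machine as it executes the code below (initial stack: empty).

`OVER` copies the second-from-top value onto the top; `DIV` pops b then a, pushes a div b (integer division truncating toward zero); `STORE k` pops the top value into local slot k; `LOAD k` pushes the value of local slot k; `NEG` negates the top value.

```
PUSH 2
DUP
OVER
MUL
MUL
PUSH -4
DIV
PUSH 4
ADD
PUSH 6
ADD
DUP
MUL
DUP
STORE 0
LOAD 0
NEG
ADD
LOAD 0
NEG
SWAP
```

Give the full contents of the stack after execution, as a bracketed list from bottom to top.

[-64, 0]

PUSH 2  -> [2]
DUP     -> [2, 2]
OVER    -> [2, 2, 2]
MUL     -> [2, 4]
MUL     -> [8]
PUSH -4 -> [8, -4]
DIV     -> [-2]
PUSH 4  -> [-2, 4]
ADD     -> [2]
PUSH 6  -> [2, 6]
ADD     -> [8]
DUP     -> [8, 8]
MUL     -> [64]
DUP     -> [64, 64]
STORE 0 -> [64]
LOAD 0  -> [64, 64]
NEG     -> [64, -64]
ADD     -> [0]
LOAD 0  -> [0, 64]
NEG     -> [0, -64]
SWAP    -> [-64, 0]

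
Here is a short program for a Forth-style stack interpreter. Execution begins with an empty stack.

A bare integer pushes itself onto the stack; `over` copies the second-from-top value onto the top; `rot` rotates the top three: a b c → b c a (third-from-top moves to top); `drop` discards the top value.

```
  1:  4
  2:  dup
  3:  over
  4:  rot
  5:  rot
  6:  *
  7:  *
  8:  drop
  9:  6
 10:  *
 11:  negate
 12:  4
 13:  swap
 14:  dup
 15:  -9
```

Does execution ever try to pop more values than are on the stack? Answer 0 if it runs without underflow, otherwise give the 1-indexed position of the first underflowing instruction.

10

4     [4]
dup   [4, 4]
over  [4, 4, 4]
rot   [4, 4, 4]
rot   [4, 4, 4]
*     [4, 16]
*     [64]
drop  []
6     [6]
*  — needs 2 operands, stack has 1 → underflow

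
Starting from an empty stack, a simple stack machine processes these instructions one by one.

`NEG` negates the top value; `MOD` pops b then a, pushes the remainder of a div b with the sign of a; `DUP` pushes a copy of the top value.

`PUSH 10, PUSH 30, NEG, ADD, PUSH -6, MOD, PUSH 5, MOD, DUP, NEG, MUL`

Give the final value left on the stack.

-4

PUSH 10 -> [10]
PUSH 30 -> [10, 30]
NEG     -> [10, -30]
ADD     -> [-20]
PUSH -6 -> [-20, -6]
MOD     -> [-2]
PUSH 5  -> [-2, 5]
MOD     -> [-2]
DUP     -> [-2, -2]
NEG     -> [-2, 2]
MUL     -> [-4]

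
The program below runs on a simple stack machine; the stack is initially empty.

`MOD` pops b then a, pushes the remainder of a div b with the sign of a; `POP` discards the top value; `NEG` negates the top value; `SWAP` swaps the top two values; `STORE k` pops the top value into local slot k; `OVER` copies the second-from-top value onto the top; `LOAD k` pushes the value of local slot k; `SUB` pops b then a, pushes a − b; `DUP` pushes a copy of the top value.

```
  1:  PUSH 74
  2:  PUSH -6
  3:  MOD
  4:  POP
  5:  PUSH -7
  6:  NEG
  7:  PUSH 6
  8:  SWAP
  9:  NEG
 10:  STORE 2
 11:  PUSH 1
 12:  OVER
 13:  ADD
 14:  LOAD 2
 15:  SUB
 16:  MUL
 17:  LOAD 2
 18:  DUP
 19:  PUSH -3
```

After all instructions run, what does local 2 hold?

PUSH 74 → [74]
PUSH -6 → [74, -6]
MOD     → [2]
POP     → []
PUSH -7 → [-7]
NEG     → [7]
PUSH 6  → [7, 6]
SWAP    → [6, 7]
NEG     → [6, -7]
STORE 2 → [6]
PUSH 1  → [6, 1]
OVER    → [6, 1, 6]
ADD     → [6, 7]
LOAD 2  → [6, 7, -7]
SUB     → [6, 14]
MUL     → [84]
LOAD 2  → [84, -7]
DUP     → [84, -7, -7]
PUSH -3 → [84, -7, -7, -3]

-7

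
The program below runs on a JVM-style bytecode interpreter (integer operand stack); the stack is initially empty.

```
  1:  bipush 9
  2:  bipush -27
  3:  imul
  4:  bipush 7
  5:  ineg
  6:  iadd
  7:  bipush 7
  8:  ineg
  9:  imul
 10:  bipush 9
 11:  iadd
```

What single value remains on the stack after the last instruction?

1759

bipush 9   → [9]
bipush -27 → [9, -27]
imul       → [-243]
bipush 7   → [-243, 7]
ineg       → [-243, -7]
iadd       → [-250]
bipush 7   → [-250, 7]
ineg       → [-250, -7]
imul       → [1750]
bipush 9   → [1750, 9]
iadd       → [1759]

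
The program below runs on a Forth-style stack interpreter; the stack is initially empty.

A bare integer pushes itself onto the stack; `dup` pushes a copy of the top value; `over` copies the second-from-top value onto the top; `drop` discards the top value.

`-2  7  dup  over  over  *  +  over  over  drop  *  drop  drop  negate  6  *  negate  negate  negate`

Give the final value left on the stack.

-12

-2      -2
7       -2 7
dup     -2 7 7
over    -2 7 7 7
over    -2 7 7 7 7
*       -2 7 7 49
+       -2 7 56
over    -2 7 56 7
over    -2 7 56 7 56
drop    -2 7 56 7
*       -2 7 392
drop    -2 7
drop    -2
negate  2
6       2 6
*       12
negate  -12
negate  12
negate  -12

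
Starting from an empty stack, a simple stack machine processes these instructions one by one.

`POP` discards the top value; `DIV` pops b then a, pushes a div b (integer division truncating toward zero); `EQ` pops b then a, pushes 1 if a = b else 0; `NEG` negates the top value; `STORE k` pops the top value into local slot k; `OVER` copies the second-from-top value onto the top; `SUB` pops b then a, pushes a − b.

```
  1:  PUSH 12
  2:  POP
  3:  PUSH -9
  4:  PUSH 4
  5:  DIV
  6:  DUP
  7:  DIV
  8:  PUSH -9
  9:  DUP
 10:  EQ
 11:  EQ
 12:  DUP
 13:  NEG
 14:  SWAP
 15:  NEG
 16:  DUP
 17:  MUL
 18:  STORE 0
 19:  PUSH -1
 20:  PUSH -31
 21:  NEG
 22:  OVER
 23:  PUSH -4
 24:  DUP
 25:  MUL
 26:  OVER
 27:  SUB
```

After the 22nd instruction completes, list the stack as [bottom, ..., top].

PUSH 12  -> 12
POP      -> (empty)
PUSH -9  -> -9
PUSH 4   -> -9 4
DIV      -> -2
DUP      -> -2 -2
DIV      -> 1
PUSH -9  -> 1 -9
DUP      -> 1 -9 -9
EQ       -> 1 1
EQ       -> 1
DUP      -> 1 1
NEG      -> 1 -1
SWAP     -> -1 1
NEG      -> -1 -1
DUP      -> -1 -1 -1
MUL      -> -1 1
STORE 0  -> -1
PUSH -1  -> -1 -1
PUSH -31 -> -1 -1 -31
NEG      -> -1 -1 31
OVER     -> -1 -1 31 -1

[-1, -1, 31, -1]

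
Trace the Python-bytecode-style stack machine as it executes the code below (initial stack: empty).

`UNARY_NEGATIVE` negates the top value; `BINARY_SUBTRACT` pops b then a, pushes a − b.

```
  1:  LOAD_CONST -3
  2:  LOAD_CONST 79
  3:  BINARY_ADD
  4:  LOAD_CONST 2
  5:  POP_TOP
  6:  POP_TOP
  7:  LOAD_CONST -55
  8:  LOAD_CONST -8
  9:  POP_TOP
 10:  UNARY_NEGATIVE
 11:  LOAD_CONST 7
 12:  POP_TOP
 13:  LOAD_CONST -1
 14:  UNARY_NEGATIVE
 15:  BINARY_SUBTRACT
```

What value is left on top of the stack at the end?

54

LOAD_CONST -3   -> -3
LOAD_CONST 79   -> -3 79
BINARY_ADD      -> 76
LOAD_CONST 2    -> 76 2
POP_TOP         -> 76
POP_TOP         -> (empty)
LOAD_CONST -55  -> -55
LOAD_CONST -8   -> -55 -8
POP_TOP         -> -55
UNARY_NEGATIVE  -> 55
LOAD_CONST 7    -> 55 7
POP_TOP         -> 55
LOAD_CONST -1   -> 55 -1
UNARY_NEGATIVE  -> 55 1
BINARY_SUBTRACT -> 54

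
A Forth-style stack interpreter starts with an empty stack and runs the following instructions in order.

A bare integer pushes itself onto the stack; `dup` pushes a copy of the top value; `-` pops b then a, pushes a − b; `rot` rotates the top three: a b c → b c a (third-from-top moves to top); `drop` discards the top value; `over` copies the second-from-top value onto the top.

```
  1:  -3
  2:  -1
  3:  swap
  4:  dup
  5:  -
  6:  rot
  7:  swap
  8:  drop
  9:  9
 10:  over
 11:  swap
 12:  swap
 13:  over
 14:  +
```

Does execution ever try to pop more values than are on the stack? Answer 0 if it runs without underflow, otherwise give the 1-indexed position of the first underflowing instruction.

6

-3   : [-3]
-1   : [-3, -1]
swap : [-1, -3]
dup  : [-1, -3, -3]
-    : [-1, 0]
rot  — needs 3 operands, stack has 2 → underflow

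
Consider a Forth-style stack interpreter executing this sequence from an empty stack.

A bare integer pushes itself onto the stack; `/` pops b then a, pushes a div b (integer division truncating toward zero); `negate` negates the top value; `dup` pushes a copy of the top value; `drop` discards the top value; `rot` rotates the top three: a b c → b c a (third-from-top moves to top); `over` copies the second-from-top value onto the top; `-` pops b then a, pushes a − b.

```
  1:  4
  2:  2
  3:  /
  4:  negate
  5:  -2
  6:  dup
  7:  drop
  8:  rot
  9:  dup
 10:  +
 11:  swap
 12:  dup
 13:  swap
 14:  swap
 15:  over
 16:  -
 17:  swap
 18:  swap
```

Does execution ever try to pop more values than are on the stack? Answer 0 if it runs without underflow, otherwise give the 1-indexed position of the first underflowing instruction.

4      : 4
2      : 4 2
/      : 2
negate : -2
-2     : -2 -2
dup    : -2 -2 -2
drop   : -2 -2
rot  — needs 3 operands, stack has 2 → underflow

8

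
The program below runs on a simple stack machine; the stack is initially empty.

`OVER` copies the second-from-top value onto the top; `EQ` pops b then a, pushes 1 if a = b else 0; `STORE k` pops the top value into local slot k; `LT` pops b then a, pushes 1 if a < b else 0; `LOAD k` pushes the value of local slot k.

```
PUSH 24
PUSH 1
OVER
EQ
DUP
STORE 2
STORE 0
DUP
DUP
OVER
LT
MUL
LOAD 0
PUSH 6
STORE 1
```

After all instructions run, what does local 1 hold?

6

PUSH 24 → [24]
PUSH 1  → [24, 1]
OVER    → [24, 1, 24]
EQ      → [24, 0]
DUP     → [24, 0, 0]
STORE 2 → [24, 0]
STORE 0 → [24]
DUP     → [24, 24]
DUP     → [24, 24, 24]
OVER    → [24, 24, 24, 24]
LT      → [24, 24, 0]
MUL     → [24, 0]
LOAD 0  → [24, 0, 0]
PUSH 6  → [24, 0, 0, 6]
STORE 1 → [24, 0, 0]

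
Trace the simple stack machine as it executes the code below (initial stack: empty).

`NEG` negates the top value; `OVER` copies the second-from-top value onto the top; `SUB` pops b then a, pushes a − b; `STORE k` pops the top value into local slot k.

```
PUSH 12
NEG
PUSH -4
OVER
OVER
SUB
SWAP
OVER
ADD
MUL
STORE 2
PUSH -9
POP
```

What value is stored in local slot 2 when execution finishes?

PUSH 12 : [12]
NEG     : [-12]
PUSH -4 : [-12, -4]
OVER    : [-12, -4, -12]
OVER    : [-12, -4, -12, -4]
SUB     : [-12, -4, -8]
SWAP    : [-12, -8, -4]
OVER    : [-12, -8, -4, -8]
ADD     : [-12, -8, -12]
MUL     : [-12, 96]
STORE 2 : [-12]
PUSH -9 : [-12, -9]
POP     : [-12]

96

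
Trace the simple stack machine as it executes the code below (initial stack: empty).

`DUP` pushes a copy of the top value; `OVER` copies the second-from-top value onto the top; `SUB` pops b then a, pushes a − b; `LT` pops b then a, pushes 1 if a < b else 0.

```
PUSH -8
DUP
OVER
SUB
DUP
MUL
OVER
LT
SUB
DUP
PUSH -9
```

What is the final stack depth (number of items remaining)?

PUSH -8 → -8
DUP     → -8 -8
OVER    → -8 -8 -8
SUB     → -8 0
DUP     → -8 0 0
MUL     → -8 0
OVER    → -8 0 -8
LT      → -8 0
SUB     → -8
DUP     → -8 -8
PUSH -9 → -8 -8 -9

3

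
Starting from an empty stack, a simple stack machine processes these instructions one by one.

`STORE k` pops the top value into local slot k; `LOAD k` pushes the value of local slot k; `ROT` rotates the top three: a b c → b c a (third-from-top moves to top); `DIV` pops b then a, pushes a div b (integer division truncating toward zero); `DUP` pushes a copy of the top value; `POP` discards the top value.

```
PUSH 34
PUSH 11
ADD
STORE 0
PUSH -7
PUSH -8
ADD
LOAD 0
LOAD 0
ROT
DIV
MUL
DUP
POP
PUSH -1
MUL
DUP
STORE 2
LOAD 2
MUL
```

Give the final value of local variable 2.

135

PUSH 34 -> [34]
PUSH 11 -> [34, 11]
ADD     -> [45]
STORE 0 -> []
PUSH -7 -> [-7]
PUSH -8 -> [-7, -8]
ADD     -> [-15]
LOAD 0  -> [-15, 45]
LOAD 0  -> [-15, 45, 45]
ROT     -> [45, 45, -15]
DIV     -> [45, -3]
MUL     -> [-135]
DUP     -> [-135, -135]
POP     -> [-135]
PUSH -1 -> [-135, -1]
MUL     -> [135]
DUP     -> [135, 135]
STORE 2 -> [135]
LOAD 2  -> [135, 135]
MUL     -> [18225]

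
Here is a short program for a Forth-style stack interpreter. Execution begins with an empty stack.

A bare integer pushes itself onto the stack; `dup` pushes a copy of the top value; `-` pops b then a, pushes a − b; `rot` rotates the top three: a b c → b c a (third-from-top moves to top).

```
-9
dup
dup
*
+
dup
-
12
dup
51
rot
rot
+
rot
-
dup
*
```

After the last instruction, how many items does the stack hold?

2

-9  -> [-9]
dup -> [-9, -9]
dup -> [-9, -9, -9]
*   -> [-9, 81]
+   -> [72]
dup -> [72, 72]
-   -> [0]
12  -> [0, 12]
dup -> [0, 12, 12]
51  -> [0, 12, 12, 51]
rot -> [0, 12, 51, 12]
rot -> [0, 51, 12, 12]
+   -> [0, 51, 24]
rot -> [51, 24, 0]
-   -> [51, 24]
dup -> [51, 24, 24]
*   -> [51, 576]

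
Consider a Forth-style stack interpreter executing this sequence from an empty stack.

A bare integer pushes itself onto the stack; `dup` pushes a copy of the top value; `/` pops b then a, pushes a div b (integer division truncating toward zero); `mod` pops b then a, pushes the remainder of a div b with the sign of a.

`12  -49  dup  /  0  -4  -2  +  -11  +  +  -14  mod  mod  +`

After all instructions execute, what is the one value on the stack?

12  : 12
-49 : 12 -49
dup : 12 -49 -49
/   : 12 1
0   : 12 1 0
-4  : 12 1 0 -4
-2  : 12 1 0 -4 -2
+   : 12 1 0 -6
-11 : 12 1 0 -6 -11
+   : 12 1 0 -17
+   : 12 1 -17
-14 : 12 1 -17 -14
mod : 12 1 -3
mod : 12 1
+   : 13

13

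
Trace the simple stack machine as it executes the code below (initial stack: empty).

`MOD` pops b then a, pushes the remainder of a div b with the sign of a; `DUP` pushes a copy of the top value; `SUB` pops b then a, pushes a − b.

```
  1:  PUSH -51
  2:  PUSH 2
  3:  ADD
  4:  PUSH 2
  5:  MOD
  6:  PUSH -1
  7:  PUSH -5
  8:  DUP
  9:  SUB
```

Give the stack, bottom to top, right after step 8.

PUSH -51 : -51
PUSH 2   : -51 2
ADD      : -49
PUSH 2   : -49 2
MOD      : -1
PUSH -1  : -1 -1
PUSH -5  : -1 -1 -5
DUP      : -1 -1 -5 -5

[-1, -1, -5, -5]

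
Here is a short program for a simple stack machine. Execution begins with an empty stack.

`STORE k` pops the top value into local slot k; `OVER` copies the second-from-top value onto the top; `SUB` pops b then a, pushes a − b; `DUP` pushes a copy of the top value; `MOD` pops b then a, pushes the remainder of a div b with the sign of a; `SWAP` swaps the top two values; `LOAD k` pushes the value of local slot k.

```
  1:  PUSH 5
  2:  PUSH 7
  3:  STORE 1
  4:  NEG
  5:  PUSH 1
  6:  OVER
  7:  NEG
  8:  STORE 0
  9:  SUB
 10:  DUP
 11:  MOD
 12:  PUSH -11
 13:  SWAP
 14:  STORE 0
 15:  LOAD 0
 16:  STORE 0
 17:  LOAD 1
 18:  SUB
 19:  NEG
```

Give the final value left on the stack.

18

PUSH 5   → [5]
PUSH 7   → [5, 7]
STORE 1  → [5]
NEG      → [-5]
PUSH 1   → [-5, 1]
OVER     → [-5, 1, -5]
NEG      → [-5, 1, 5]
STORE 0  → [-5, 1]
SUB      → [-6]
DUP      → [-6, -6]
MOD      → [0]
PUSH -11 → [0, -11]
SWAP     → [-11, 0]
STORE 0  → [-11]
LOAD 0   → [-11, 0]
STORE 0  → [-11]
LOAD 1   → [-11, 7]
SUB      → [-18]
NEG      → [18]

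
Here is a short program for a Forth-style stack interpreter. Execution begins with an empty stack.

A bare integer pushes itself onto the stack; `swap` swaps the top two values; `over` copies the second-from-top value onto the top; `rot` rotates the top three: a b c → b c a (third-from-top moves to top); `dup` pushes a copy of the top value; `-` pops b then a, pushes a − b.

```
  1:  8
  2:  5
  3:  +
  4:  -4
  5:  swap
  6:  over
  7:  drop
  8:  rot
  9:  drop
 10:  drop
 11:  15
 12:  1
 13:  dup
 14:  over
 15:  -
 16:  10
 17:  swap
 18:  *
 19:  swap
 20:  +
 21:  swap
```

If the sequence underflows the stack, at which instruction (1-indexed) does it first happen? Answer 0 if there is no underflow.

8    → [8]
5    → [8, 5]
+    → [13]
-4   → [13, -4]
swap → [-4, 13]
over → [-4, 13, -4]
drop → [-4, 13]
rot  — needs 3 operands, stack has 2 → underflow

8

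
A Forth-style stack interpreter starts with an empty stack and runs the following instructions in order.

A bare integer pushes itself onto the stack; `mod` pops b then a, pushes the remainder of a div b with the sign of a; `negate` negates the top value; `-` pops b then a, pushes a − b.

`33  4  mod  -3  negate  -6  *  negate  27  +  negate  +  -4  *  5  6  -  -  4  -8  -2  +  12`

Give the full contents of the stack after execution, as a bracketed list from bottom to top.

[177, 4, -10, 12]

33     : 33
4      : 33 4
mod    : 1
-3     : 1 -3
negate : 1 3
-6     : 1 3 -6
*      : 1 -18
negate : 1 18
27     : 1 18 27
+      : 1 45
negate : 1 -45
+      : -44
-4     : -44 -4
*      : 176
5      : 176 5
6      : 176 5 6
-      : 176 -1
-      : 177
4      : 177 4
-8     : 177 4 -8
-2     : 177 4 -8 -2
+      : 177 4 -10
12     : 177 4 -10 12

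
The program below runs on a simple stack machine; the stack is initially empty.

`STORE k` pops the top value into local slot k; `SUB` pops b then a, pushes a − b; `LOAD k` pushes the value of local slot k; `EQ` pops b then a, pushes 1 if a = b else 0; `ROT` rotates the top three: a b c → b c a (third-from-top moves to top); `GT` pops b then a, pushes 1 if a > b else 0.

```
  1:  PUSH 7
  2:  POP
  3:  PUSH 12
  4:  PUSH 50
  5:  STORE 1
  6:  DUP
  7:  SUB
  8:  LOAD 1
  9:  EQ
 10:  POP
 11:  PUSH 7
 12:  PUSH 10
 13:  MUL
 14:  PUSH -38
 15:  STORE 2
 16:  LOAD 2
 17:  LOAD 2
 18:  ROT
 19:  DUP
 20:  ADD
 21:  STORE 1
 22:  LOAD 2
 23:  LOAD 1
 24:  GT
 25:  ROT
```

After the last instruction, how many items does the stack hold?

3

PUSH 7   -> 7
POP      -> (empty)
PUSH 12  -> 12
PUSH 50  -> 12 50
STORE 1  -> 12
DUP      -> 12 12
SUB      -> 0
LOAD 1   -> 0 50
EQ       -> 0
POP      -> (empty)
PUSH 7   -> 7
PUSH 10  -> 7 10
MUL      -> 70
PUSH -38 -> 70 -38
STORE 2  -> 70
LOAD 2   -> 70 -38
LOAD 2   -> 70 -38 -38
ROT      -> -38 -38 70
DUP      -> -38 -38 70 70
ADD      -> -38 -38 140
STORE 1  -> -38 -38
LOAD 2   -> -38 -38 -38
LOAD 1   -> -38 -38 -38 140
GT       -> -38 -38 0
ROT      -> -38 0 -38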